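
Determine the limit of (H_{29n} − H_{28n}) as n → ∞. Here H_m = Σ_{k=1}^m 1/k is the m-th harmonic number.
lim = ln(29/28)

Euler-Maclaurin gives H_m = ln m + γ + 1/(2m) + O(1/m^2). The γ and O(1/m) terms cancel in the difference:
  H_{29n} − H_{28n} = ln(29n) − ln(28n) + O(1/n) = ln(29/28) + O(1/n).
Hence the limit is ln(29/28).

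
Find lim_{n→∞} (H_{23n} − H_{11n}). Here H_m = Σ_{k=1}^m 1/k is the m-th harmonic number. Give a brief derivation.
lim = ln(23/11)

Euler-Maclaurin gives H_m = ln m + γ + 1/(2m) + O(1/m^2). The γ and O(1/m) terms cancel in the difference:
  H_{23n} − H_{11n} = ln(23n) − ln(11n) + O(1/n) = ln(23/11) + O(1/n).
Hence the limit is ln(23/11).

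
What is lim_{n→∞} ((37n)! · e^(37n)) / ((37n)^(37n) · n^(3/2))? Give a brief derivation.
lim = 0

Stirling: (37n)! ~ sqrt(2π·37n) · (37n/e)^(37n). Hence
  (37n)! · e^(37n) / (37n)^(37n) ~ sqrt(2π·37n).
Dividing by n^(3/2): sqrt(2π·37n) / n^(3/2) = sqrt(2π·37) · n^((1−3)/2), so the expression behaves like sqrt(2π·37) · n^((1−3)/2) → 0.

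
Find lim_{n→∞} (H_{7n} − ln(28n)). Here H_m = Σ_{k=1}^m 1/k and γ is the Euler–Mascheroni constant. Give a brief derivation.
lim = −ln 4 + γ

By Euler-Maclaurin, H_m = ln m + γ + O(1/m). So
  H_{7n} − ln(28n) = ln(7n) + γ − ln(28n) + O(1/n)
                       = ln(7/28) + γ + O(1/n).
Hence the limit is ln(7/28) + γ (= −ln 4).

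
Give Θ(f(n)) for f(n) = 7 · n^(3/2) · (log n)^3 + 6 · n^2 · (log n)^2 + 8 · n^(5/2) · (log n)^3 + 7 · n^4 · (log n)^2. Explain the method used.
f(n) ∈ Θ(n^4 · (log n)^2)

Compare the terms by growth order. For large n, n^a · (log n)^b dominates n^a' · (log n)^b' iff a > a', or (a = a' and b > b'). Ranking the 4 terms shows the dominant one is 7 · n^4 · (log n)^2. Hence f(n) ∈ Θ(n^4 · (log n)^2).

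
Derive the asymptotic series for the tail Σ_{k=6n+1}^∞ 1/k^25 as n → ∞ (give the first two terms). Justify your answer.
Σ_{k>6n} 1/k^25 = 1/(24 · (6n)^24) − 1/(2 · (6n)^25) + O(1/(6n)^26)

Compare to the integral: ∫_{6n}^∞ x^(−25) dx = [−x^(−24)/24]_{6n}^∞ = 1/((25−1)·(6n)^24). The Euler-Maclaurin correction adds −f(6n)/2 = −1/(2·(6n)^25). Euler-Maclaurin then gives
  Σ_{k>6n} 1/k^25 = ∫_{6n}^∞ dx/x^25 − 1/(2·(6n)^25) + O(1/(6n)^26).
(Equivalently this is ζ(25) − Σ_{k≤6n} 1/k^25.)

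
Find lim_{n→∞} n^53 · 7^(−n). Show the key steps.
lim = 0

Exponentials with base > 1 dominate every fixed polynomial: for any fixed c, n^c / 7^n → 0 as n → ∞ (e.g. by the ratio test, or by writing 7^n = e^(n ln 7) and noting e^(n ln 7) / n^c → ∞). Hence n^53 · 7^(−n) = n^53 / 7^n → 0.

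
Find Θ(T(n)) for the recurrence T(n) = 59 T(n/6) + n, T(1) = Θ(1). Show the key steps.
T(n) = Θ(n^(log_6 59))

Master theorem: compare f(n) = n to n^(log_6 59) where log_6 59 ≈ 2.276. Since 1 < log_6 59, we have f(n) = O(n^(log_6 59 − ε)) for some ε > 0 — Case 1. Hence T(n) = Θ(n^(log_6 59)).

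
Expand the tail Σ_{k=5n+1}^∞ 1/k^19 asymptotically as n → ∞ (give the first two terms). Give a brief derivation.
Σ_{k>5n} 1/k^19 = 1/(18 · (5n)^18) − 1/(2 · (5n)^19) + O(1/(5n)^20)

Compare to the integral: ∫_{5n}^∞ x^(−19) dx = [−x^(−18)/18]_{5n}^∞ = 1/((19−1)·(5n)^18). The Euler-Maclaurin correction adds −f(5n)/2 = −1/(2·(5n)^19). Euler-Maclaurin then gives
  Σ_{k>5n} 1/k^19 = ∫_{5n}^∞ dx/x^19 − 1/(2·(5n)^19) + O(1/(5n)^20).
(Equivalently this is ζ(19) − Σ_{k≤5n} 1/k^19.)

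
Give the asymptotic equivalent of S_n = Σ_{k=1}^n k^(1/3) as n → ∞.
S_n ~ (3/4) · n^(4/3)

Integral comparison: Σ_{k=1}^n k^(1/3) = ∫_0^n x^(1/3) dx + O(n^(1/3)). The integral is n^(1 + 1/3) / (1 + 1/3) = n^((1+3)/3) / ((1+3)/3) = (3/4) · n^(4/3).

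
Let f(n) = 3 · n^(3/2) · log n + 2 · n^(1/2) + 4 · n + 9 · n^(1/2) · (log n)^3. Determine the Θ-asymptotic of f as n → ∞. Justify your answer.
f(n) ∈ Θ(n^(3/2) · log n)

Compare the terms by growth order. For large n, n^a · (log n)^b dominates n^a' · (log n)^b' iff a > a', or (a = a' and b > b'). Ranking the 4 terms shows the dominant one is 3 · n^(3/2) · log n. Hence f(n) ∈ Θ(n^(3/2) · log n).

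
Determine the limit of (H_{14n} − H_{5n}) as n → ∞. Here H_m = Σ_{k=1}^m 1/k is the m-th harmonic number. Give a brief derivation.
lim = ln(14/5)

Euler-Maclaurin gives H_m = ln m + γ + 1/(2m) + O(1/m^2). The γ and O(1/m) terms cancel in the difference:
  H_{14n} − H_{5n} = ln(14n) − ln(5n) + O(1/n) = ln(14/5) + O(1/n).
Hence the limit is ln(14/5).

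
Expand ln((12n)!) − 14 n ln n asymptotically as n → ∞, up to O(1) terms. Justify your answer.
ln((12n)!) − 14 n ln n = −2 n ln n + 12(ln 12 − 1) n + (1/2) ln(2π·12n) + O(1/n)

Stirling: ln((12n)!) = 12n ln(12n) − 12n + (1/2) ln(2π·12n) + O(1/n).
Expand 12n ln(12n) = 12n (ln n + ln 12) = 12n ln n + 12n ln 12.
Subtract 14n ln n: leading term is (12 − 14) n ln n = −2 n ln n. The next term is 12n ln 12 − 12n = 12(ln 12 − 1) n. Then the (1/2) ln(2π·12n) correction.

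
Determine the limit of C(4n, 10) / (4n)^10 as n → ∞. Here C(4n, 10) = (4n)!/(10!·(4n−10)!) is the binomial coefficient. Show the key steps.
lim = 1/10! = 1/3628800

With N = 4n → ∞: C(N, 10) / N^10 = [N(N−1)…(N−9)] / (10! · N^10) = (1/10!) · 1 · (1 − 1/(4n)) · … · (1 − 9/(4n)). Each factor → 1 as N → ∞, so the limit is 1/10! = 1/3628800.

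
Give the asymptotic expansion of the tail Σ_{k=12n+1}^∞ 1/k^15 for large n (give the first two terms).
Σ_{k>12n} 1/k^15 = 1/(14 · (12n)^14) − 1/(2 · (12n)^15) + O(1/(12n)^16)

Compare to the integral: ∫_{12n}^∞ x^(−15) dx = [−x^(−14)/14]_{12n}^∞ = 1/((15−1)·(12n)^14). The Euler-Maclaurin correction adds −f(12n)/2 = −1/(2·(12n)^15). Euler-Maclaurin then gives
  Σ_{k>12n} 1/k^15 = ∫_{12n}^∞ dx/x^15 − 1/(2·(12n)^15) + O(1/(12n)^16).
(Equivalently this is ζ(15) − Σ_{k≤12n} 1/k^15.)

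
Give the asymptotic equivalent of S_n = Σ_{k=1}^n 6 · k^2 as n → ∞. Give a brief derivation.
S_n ~ 2 · n^3

By integral comparison (Euler-Maclaurin), Σ_{k=1}^n 6 · k^2 = 6 · ∫_0^n x^2 dx + O(n^2) = 6 · n^3/3 = 2 · n^3 + O(n^2). (Equivalently, Faulhaber's formula gives the same leading term.)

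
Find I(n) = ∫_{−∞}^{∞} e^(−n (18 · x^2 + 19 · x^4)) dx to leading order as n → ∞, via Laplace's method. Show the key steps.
I(n) ~ sqrt(π/(18n))

φ(x) = 18 · x^2 + 19 · x^4 has its unique global minimum at x* = 0 (since φ'(x) = 36x + 76x^3 = 0 only at x = 0 for real x with both coefficients positive, and φ → ∞ as |x| → ∞). At x* = 0, φ(0) = 0 and φ''(0) = 36. Laplace's method then gives
  I(n) ~ sqrt(2π / (n · φ''(0))) · e^(−n φ(0)) = sqrt(2π / (36n)) = sqrt(π/(18n)).
The 19 · x^4 term contributes only at subleading order (an O(1/n) relative correction).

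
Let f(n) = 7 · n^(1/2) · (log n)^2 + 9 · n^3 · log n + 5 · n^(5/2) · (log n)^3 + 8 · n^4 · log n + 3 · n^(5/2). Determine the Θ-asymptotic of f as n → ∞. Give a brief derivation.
f(n) ∈ Θ(n^4 · log n)

Compare the terms by growth order. For large n, n^a · (log n)^b dominates n^a' · (log n)^b' iff a > a', or (a = a' and b > b'). Ranking the 5 terms shows the dominant one is 8 · n^4 · log n. Hence f(n) ∈ Θ(n^4 · log n).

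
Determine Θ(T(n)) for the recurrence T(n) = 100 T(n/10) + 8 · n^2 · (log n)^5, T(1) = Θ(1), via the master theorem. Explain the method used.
T(n) = Θ(n^2 · (log n)^6)

Here log_10 100 = 2 and f(n) = 8 · n^2 · (log n)^5 = Θ(n^(log_10 100) · (log n)^5). This is the extended Case 2 of the master theorem (f matches the critical exponent up to log factors), giving T(n) = Θ(n^(log_10 100) · (log n)^(5+1)) = Θ(n^2 · (log n)^6).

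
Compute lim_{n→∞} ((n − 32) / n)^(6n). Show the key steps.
lim = e^(−192)

Rewrite as (1 − 32/n)^(6n). By the standard limit (1 + x/n)^n → e^x, we have (1 − 32/n)^n → e^(−32), and raising to the 6th power gives e^(−192).
More precisely, ln[(1 − 32/n)^(6n)] = 6n · ln(1 − 32/n) = 6n · (-32/n + O(1/n^2)) = -192 + O(1/n) → -192.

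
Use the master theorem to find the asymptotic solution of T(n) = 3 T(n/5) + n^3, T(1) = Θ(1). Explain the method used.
T(n) = Θ(n^3)

log_5 3 ≈ 0.683. f(n) = n^3 dominates n^(log_5 3) since 3 > 0.683, and the regularity condition a·f(n/b) = 3·(n/5)^3 = (3/125)·n^3 ≤ c·f(n) holds with c = 3/125 ≈ 0.024 < 1. So this is Case 3: T(n) = Θ(f(n)) = Θ(n^3).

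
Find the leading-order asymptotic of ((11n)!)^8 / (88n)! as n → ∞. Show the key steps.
((11n)!)^8/(88n)! ~ ((2π·11n)^(7/2) / sqrt(8)) · 8^(−8·11n)  →  0

Write N = 11n. Stirling: N! ~ sqrt(2π N)(N/e)^N and (8N)! ~ sqrt(2π·8N)·(8N/e)^(8N).
  (N!)^8/(8N)! ~ (2π N)^(8/2) (N/e)^(8N) / [sqrt(2π·8N) (8N/e)^(8N)]
     = (2π N)^(8/2) / sqrt(2π·8N) · (N/(8N))^(8N)
     = (2π N)^((8−1)/2) / sqrt(8) · 8^(−8N).
Since 8^8 > 1, the factor 8^(−8N) decays exponentially, so the ratio → 0. Substituting N = 11n gives the stated form.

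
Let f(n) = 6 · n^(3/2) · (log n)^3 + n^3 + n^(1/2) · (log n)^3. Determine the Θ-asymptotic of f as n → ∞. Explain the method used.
f(n) ∈ Θ(n^3)

Compare the terms by growth order. For large n, n^a · (log n)^b dominates n^a' · (log n)^b' iff a > a', or (a = a' and b > b'). Ranking the 3 terms shows the dominant one is n^3. Hence f(n) ∈ Θ(n^3).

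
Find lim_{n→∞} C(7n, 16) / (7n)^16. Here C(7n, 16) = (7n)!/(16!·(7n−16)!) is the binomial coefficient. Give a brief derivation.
lim = 1/16! = 1/20922789888000

With N = 7n → ∞: C(N, 16) / N^16 = [N(N−1)…(N−15)] / (16! · N^16) = (1/16!) · 1 · (1 − 1/(7n)) · … · (1 − 15/(7n)). Each factor → 1 as N → ∞, so the limit is 1/16! = 1/20922789888000.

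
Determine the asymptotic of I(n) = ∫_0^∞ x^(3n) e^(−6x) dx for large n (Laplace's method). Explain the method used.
I(n) ~ (sqrt(2π·3n) / 6) · (3n/(6e))^(3n)

Write the integrand as exp(3n ln x − 6x) and set f(x) = 3n ln x − 6x. Then f'(x) = 3n/x − 6 = 0 at x* = 3n/6, and f''(x*) = −3n/x*^2 = −6^2/(3n). Laplace's method (interior maximum) gives
  I(n) ~ e^(f(x*)) · sqrt(2π / |f''(x*)|)
        = exp(3n ln(3n/6) − 3n) · sqrt(2π · 3n / 6^2)
        = (3n/6)^(3n) e^(−3n) · sqrt(2π·3n) / 6
        = (sqrt(2π·3n) / 6) · (3n/(6e))^(3n).
This matches Γ(3n+1)/6^(3n+1) with Stirling applied to Γ.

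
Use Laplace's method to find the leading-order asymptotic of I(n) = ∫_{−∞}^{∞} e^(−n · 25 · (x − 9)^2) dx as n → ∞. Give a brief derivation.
I(n) = sqrt(π/(25n))

Here φ(x) = 25 · (x − 9)^2 has its unique minimum at x* = 9 with φ(x*) = 0 and φ''(x*) = 50. Laplace's method gives
  I(n) ~ e^(−n φ(x*)) · sqrt(2π / (n · φ''(x*))) = sqrt(2π / (50n)) = sqrt(π/(25n)).
This is exact: substituting u = (x − 9)·sqrt(25n) gives I(n) = (1/sqrt(25n)) ∫_{−∞}^{∞} e^(−u^2) du = sqrt(π/(25n)).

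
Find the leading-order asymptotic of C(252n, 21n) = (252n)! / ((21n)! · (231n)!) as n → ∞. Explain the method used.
C(252n, 21n) ~ (8916100448256/285311670611)^(21n) · sqrt(6/(11π·21n))

Write N = 21n. Apply Stirling to each factorial:
  (12N)! ~ sqrt(2π·12N) · (12N/e)^(12N),
  N! ~ sqrt(2π N) · (N/e)^N,
  (11N)! ~ sqrt(2π·11N) · (11N/e)^(11N).
The exponential factors combine to (12N)^(12N) / (N^N · (11N)^(11N)) = 12^(12N)/11^(11N) = (12^12/11^11)^N = (8916100448256/285311670611)^N.
The square-root prefactors combine to sqrt(2π·12N) / (sqrt(2π N)·sqrt(2π·11N)) = sqrt(12 / (2π·11·N)) = sqrt(6/(11π·21n)).
Substituting N = 21n: C(252n, 21n) ~ (8916100448256/285311670611)^(21n) · sqrt(6/(11π·21n)).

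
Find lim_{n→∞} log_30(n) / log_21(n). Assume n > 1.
lim = ln(21) / ln(30) = log_30(21)

Change of base: log_30(n) = ln n / ln 30 and log_21(n) = ln n / ln 21. The ratio is (ln n / ln 30) · (ln 21 / ln n) = ln 21 / ln 30, a constant independent of n. So the limit is ln 21 / ln 30 = log_30(21).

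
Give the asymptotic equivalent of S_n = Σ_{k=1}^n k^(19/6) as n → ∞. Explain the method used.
S_n ~ (6/25) · n^(25/6)

Integral comparison: Σ_{k=1}^n k^(19/6) = ∫_0^n x^(19/6) dx + O(n^(19/6)). The integral is n^(1 + 19/6) / (1 + 19/6) = n^((19+6)/6) / ((19+6)/6) = (6/25) · n^(25/6).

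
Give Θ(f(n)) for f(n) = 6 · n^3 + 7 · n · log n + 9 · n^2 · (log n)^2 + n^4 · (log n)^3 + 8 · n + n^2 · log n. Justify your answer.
f(n) ∈ Θ(n^4 · (log n)^3)

Compare the terms by growth order. For large n, n^a · (log n)^b dominates n^a' · (log n)^b' iff a > a', or (a = a' and b > b'). Ranking the 6 terms shows the dominant one is n^4 · (log n)^3. Hence f(n) ∈ Θ(n^4 · (log n)^3).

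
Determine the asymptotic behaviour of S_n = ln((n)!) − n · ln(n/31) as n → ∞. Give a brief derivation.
S_n ~ n · (ln 31 − 1) + O(ln n)

Stirling: ln((n)!) = n ln(n) − n + O(ln n).
  S_n = n ln(n) − n − n ln(n/31) + O(ln n)
      = n ln(n) − n ln n + n ln 31 − n + O(ln n)
      = n ln 31 − n + O(ln n)
      = n (ln 31 − 1) + O(ln n).
Numerically ln(31) − 1 ≈ 2.4340.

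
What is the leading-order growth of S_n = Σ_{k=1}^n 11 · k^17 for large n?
S_n ~ 11 · n^18 / 18

By integral comparison (Euler-Maclaurin), Σ_{k=1}^n 11 · k^17 = 11 · ∫_0^n x^17 dx + O(n^17) = 11 · n^18/18 + O(n^17). (Equivalently, Faulhaber's formula gives the same leading term.)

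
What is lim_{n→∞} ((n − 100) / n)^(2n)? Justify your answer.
lim = e^(−200)

Rewrite as (1 − 100/n)^(2n). By the standard limit (1 + x/n)^n → e^x, we have (1 − 100/n)^n → e^(−100), and raising to the 2nd power gives e^(−200).
More precisely, ln[(1 − 100/n)^(2n)] = 2n · ln(1 − 100/n) = 2n · (-100/n + O(1/n^2)) = -200 + O(1/n) → -200.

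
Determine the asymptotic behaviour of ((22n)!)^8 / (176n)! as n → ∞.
((22n)!)^8/(176n)! ~ ((2π·22n)^(7/2) / sqrt(8)) · 8^(−8·22n)  →  0

Write N = 22n. Stirling: N! ~ sqrt(2π N)(N/e)^N and (8N)! ~ sqrt(2π·8N)·(8N/e)^(8N).
  (N!)^8/(8N)! ~ (2π N)^(8/2) (N/e)^(8N) / [sqrt(2π·8N) (8N/e)^(8N)]
     = (2π N)^(8/2) / sqrt(2π·8N) · (N/(8N))^(8N)
     = (2π N)^((8−1)/2) / sqrt(8) · 8^(−8N).
Since 8^8 > 1, the factor 8^(−8N) decays exponentially, so the ratio → 0. Substituting N = 22n gives the stated form.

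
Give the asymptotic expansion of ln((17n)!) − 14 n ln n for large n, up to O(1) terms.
ln((17n)!) − 14 n ln n = 3 n ln n + 17(ln 17 − 1) n + (1/2) ln(2π·17n) + O(1/n)

Stirling: ln((17n)!) = 17n ln(17n) − 17n + (1/2) ln(2π·17n) + O(1/n).
Expand 17n ln(17n) = 17n (ln n + ln 17) = 17n ln n + 17n ln 17.
Subtract 14n ln n: leading term is (17 − 14) n ln n = 3 n ln n. The next term is 17n ln 17 − 17n = 17(ln 17 − 1) n. Then the (1/2) ln(2π·17n) correction.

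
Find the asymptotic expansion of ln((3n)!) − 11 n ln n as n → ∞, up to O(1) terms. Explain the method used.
ln((3n)!) − 11 n ln n = −8 n ln n + 3(ln 3 − 1) n + (1/2) ln(2π·3n) + O(1/n)

Stirling: ln((3n)!) = 3n ln(3n) − 3n + (1/2) ln(2π·3n) + O(1/n).
Expand 3n ln(3n) = 3n (ln n + ln 3) = 3n ln n + 3n ln 3.
Subtract 11n ln n: leading term is (3 − 11) n ln n = −8 n ln n. The next term is 3n ln 3 − 3n = 3(ln 3 − 1) n. Then the (1/2) ln(2π·3n) correction.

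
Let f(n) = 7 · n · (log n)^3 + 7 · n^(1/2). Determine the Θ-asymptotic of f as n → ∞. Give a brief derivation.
f(n) ∈ Θ(n · (log n)^3)

Compare the terms by growth order. For large n, n^a · (log n)^b dominates n^a' · (log n)^b' iff a > a', or (a = a' and b > b'). Ranking the 2 terms shows the dominant one is 7 · n · (log n)^3. Hence f(n) ∈ Θ(n · (log n)^3).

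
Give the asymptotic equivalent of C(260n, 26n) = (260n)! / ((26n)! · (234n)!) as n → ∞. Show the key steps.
C(260n, 26n) ~ (10000000000/387420489)^(26n) · sqrt(5/(9π·26n))

Write N = 26n. Apply Stirling to each factorial:
  (10N)! ~ sqrt(2π·10N) · (10N/e)^(10N),
  N! ~ sqrt(2π N) · (N/e)^N,
  (9N)! ~ sqrt(2π·9N) · (9N/e)^(9N).
The exponential factors combine to (10N)^(10N) / (N^N · (9N)^(9N)) = 10^(10N)/9^(9N) = (10^10/9^9)^N = (10000000000/387420489)^N.
The square-root prefactors combine to sqrt(2π·10N) / (sqrt(2π N)·sqrt(2π·9N)) = sqrt(10 / (2π·9·N)) = sqrt(5/(9π·26n)).
Substituting N = 26n: C(260n, 26n) ~ (10000000000/387420489)^(26n) · sqrt(5/(9π·26n)).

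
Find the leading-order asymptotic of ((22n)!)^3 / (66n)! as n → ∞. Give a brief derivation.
((22n)!)^3/(66n)! ~ ((2π·22n)^(2/2) / sqrt(3)) · 3^(−3·22n)  →  0

Write N = 22n. Stirling: N! ~ sqrt(2π N)(N/e)^N and (3N)! ~ sqrt(2π·3N)·(3N/e)^(3N).
  (N!)^3/(3N)! ~ (2π N)^(3/2) (N/e)^(3N) / [sqrt(2π·3N) (3N/e)^(3N)]
     = (2π N)^(3/2) / sqrt(2π·3N) · (N/(3N))^(3N)
     = (2π N)^((3−1)/2) / sqrt(3) · 3^(−3N).
Since 3^3 > 1, the factor 3^(−3N) decays exponentially, so the ratio → 0. Substituting N = 22n gives the stated form.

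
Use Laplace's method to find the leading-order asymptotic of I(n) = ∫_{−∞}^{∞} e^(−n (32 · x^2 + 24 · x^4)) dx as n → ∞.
I(n) ~ sqrt(π/(32n))

φ(x) = 32 · x^2 + 24 · x^4 has its unique global minimum at x* = 0 (since φ'(x) = 64x + 96x^3 = 0 only at x = 0 for real x with both coefficients positive, and φ → ∞ as |x| → ∞). At x* = 0, φ(0) = 0 and φ''(0) = 64. Laplace's method then gives
  I(n) ~ sqrt(2π / (n · φ''(0))) · e^(−n φ(0)) = sqrt(2π / (64n)) = sqrt(π/(32n)).
The 24 · x^4 term contributes only at subleading order (an O(1/n) relative correction).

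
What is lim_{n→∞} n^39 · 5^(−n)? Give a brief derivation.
lim = 0

Exponentials with base > 1 dominate every fixed polynomial: for any fixed c, n^c / 5^n → 0 as n → ∞ (e.g. by the ratio test, or by writing 5^n = e^(n ln 5) and noting e^(n ln 5) / n^c → ∞). Hence n^39 · 5^(−n) = n^39 / 5^n → 0.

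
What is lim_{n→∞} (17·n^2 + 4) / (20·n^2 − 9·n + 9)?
lim = 17/20

For large n the leading n^2 terms dominate both numerator and denominator. Dividing top and bottom by n^2, every other term tends to 0, leaving 17/20.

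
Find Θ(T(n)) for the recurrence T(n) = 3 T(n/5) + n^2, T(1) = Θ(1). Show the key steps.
T(n) = Θ(n^2)

log_5 3 ≈ 0.683. f(n) = n^2 dominates n^(log_5 3) since 2 > 0.683, and the regularity condition a·f(n/b) = 3·(n/5)^2 = (3/25)·n^2 ≤ c·f(n) holds with c = 3/25 ≈ 0.12 < 1. So this is Case 3: T(n) = Θ(f(n)) = Θ(n^2).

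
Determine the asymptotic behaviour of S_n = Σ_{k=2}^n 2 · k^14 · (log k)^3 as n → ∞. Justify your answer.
S_n ~ 2 · n^15 · (log n)^3 / 15

By integral comparison, S_n = ∫_1^n 2 · x^14 · (log x)^3 dx + O(n^14 · (log n)^3). For the integral, the leading term of ∫_1^n x^14 (log x)^3 dx is n^15/15 · (log n)^3 (by repeated integration by parts; each step lowers the log-exponent and produces a relatively O(1/log n) correction). Hence S_n ~ 2 · n^15 · (log n)^3 / 15.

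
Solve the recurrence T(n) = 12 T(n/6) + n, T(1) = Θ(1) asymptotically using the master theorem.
T(n) = Θ(n^(log_6 12))

Master theorem: compare f(n) = n to n^(log_6 12) where log_6 12 ≈ 1.387. Since 1 < log_6 12, we have f(n) = O(n^(log_6 12 − ε)) for some ε > 0 — Case 1. Hence T(n) = Θ(n^(log_6 12)).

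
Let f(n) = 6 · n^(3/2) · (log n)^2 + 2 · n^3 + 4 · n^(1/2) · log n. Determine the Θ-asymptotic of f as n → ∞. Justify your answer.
f(n) ∈ Θ(n^3)

Compare the terms by growth order. For large n, n^a · (log n)^b dominates n^a' · (log n)^b' iff a > a', or (a = a' and b > b'). Ranking the 3 terms shows the dominant one is 2 · n^3. Hence f(n) ∈ Θ(n^3).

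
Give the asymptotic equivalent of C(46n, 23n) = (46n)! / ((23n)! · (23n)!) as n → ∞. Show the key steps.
C(46n, 23n) ~ (4)^(23n) · sqrt(1/(π·23n))

Write N = 23n. Apply Stirling to each factorial:
  (2N)! ~ sqrt(2π·2N) · (2N/e)^(2N),
  N! ~ sqrt(2π N) · (N/e)^N,
  (1N)! ~ sqrt(2π·1N) · (1N/e)^(1N).
The exponential factors combine to (2N)^(2N) / (N^N · (1N)^(1N)) = 2^(2N)/1^(1N) = (2^2/1^1)^N = (4)^N.
The square-root prefactors combine to sqrt(2π·2N) / (sqrt(2π N)·sqrt(2π·1N)) = sqrt(2 / (2π·1·N)) = sqrt(1/(π·23n)).
Substituting N = 23n: C(46n, 23n) ~ (4)^(23n) · sqrt(1/(π·23n)).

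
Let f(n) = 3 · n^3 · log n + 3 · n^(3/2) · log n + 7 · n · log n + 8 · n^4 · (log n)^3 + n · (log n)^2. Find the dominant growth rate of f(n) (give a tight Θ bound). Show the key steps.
f(n) ∈ Θ(n^4 · (log n)^3)

Compare the terms by growth order. For large n, n^a · (log n)^b dominates n^a' · (log n)^b' iff a > a', or (a = a' and b > b'). Ranking the 5 terms shows the dominant one is 8 · n^4 · (log n)^3. Hence f(n) ∈ Θ(n^4 · (log n)^3).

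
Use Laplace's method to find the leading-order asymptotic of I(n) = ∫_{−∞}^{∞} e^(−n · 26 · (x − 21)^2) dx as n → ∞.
I(n) = sqrt(π/(26n))

Here φ(x) = 26 · (x − 21)^2 has its unique minimum at x* = 21 with φ(x*) = 0 and φ''(x*) = 52. Laplace's method gives
  I(n) ~ e^(−n φ(x*)) · sqrt(2π / (n · φ''(x*))) = sqrt(2π / (52n)) = sqrt(π/(26n)).
This is exact: substituting u = (x − 21)·sqrt(26n) gives I(n) = (1/sqrt(26n)) ∫_{−∞}^{∞} e^(−u^2) du = sqrt(π/(26n)).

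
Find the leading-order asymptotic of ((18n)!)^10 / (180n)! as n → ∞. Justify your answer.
((18n)!)^10/(180n)! ~ ((2π·18n)^(9/2) / sqrt(10)) · 10^(−10·18n)  →  0

Write N = 18n. Stirling: N! ~ sqrt(2π N)(N/e)^N and (10N)! ~ sqrt(2π·10N)·(10N/e)^(10N).
  (N!)^10/(10N)! ~ (2π N)^(10/2) (N/e)^(10N) / [sqrt(2π·10N) (10N/e)^(10N)]
     = (2π N)^(10/2) / sqrt(2π·10N) · (N/(10N))^(10N)
     = (2π N)^((10−1)/2) / sqrt(10) · 10^(−10N).
Since 10^10 > 1, the factor 10^(−10N) decays exponentially, so the ratio → 0. Substituting N = 18n gives the stated form.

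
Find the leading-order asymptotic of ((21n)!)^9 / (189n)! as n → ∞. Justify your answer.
((21n)!)^9/(189n)! ~ ((2π·21n)^(8/2) / 3) · 9^(−9·21n)  →  0

Write N = 21n. Stirling: N! ~ sqrt(2π N)(N/e)^N and (9N)! ~ sqrt(2π·9N)·(9N/e)^(9N).
  (N!)^9/(9N)! ~ (2π N)^(9/2) (N/e)^(9N) / [sqrt(2π·9N) (9N/e)^(9N)]
     = (2π N)^(9/2) / sqrt(2π·9N) · (N/(9N))^(9N)
     = (2π N)^((9−1)/2) / 3 · 9^(−9N).
Since 9^9 > 1, the factor 9^(−9N) decays exponentially, so the ratio → 0. Substituting N = 21n gives the stated form.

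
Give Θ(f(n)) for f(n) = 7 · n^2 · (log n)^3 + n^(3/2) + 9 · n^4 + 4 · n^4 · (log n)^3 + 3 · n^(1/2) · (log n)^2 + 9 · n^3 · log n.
f(n) ∈ Θ(n^4 · (log n)^3)

Compare the terms by growth order. For large n, n^a · (log n)^b dominates n^a' · (log n)^b' iff a > a', or (a = a' and b > b'). Ranking the 6 terms shows the dominant one is 4 · n^4 · (log n)^3. Hence f(n) ∈ Θ(n^4 · (log n)^3).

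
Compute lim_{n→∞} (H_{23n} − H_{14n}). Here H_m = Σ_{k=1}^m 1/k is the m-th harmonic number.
lim = ln(23/14)

Euler-Maclaurin gives H_m = ln m + γ + 1/(2m) + O(1/m^2). The γ and O(1/m) terms cancel in the difference:
  H_{23n} − H_{14n} = ln(23n) − ln(14n) + O(1/n) = ln(23/14) + O(1/n).
Hence the limit is ln(23/14).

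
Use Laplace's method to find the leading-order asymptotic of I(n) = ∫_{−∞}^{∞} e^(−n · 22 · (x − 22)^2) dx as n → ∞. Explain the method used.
I(n) = sqrt(π/(22n))

Here φ(x) = 22 · (x − 22)^2 has its unique minimum at x* = 22 with φ(x*) = 0 and φ''(x*) = 44. Laplace's method gives
  I(n) ~ e^(−n φ(x*)) · sqrt(2π / (n · φ''(x*))) = sqrt(2π / (44n)) = sqrt(π/(22n)).
This is exact: substituting u = (x − 22)·sqrt(22n) gives I(n) = (1/sqrt(22n)) ∫_{−∞}^{∞} e^(−u^2) du = sqrt(π/(22n)).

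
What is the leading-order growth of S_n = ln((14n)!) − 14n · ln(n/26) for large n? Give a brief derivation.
S_n ~ 14n · (ln 364 − 1) + O(ln n)

Stirling: ln((14n)!) = 14n ln(14n) − 14n + O(ln n).
  S_n = 14n ln(14n) − 14n − 14n ln(n/26) + O(ln n)
      = 14n ln(14n) − 14n ln n + 14n ln 26 − 14n + O(ln n)
      = 14n ln 14 + 14n ln 26 − 14n + O(ln n)
      = 14n (ln 364 − 1) + O(ln n).
Numerically ln(364) − 1 ≈ 4.8972.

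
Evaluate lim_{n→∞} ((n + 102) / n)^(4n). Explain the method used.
lim = e^408

Rewrite as (1 + 102/n)^(4n). By the standard limit (1 + x/n)^n → e^x, we have (1 + 102/n)^n → e^102, and raising to the 4th power gives e^408.
More precisely, ln[(1 + 102/n)^(4n)] = 4n · ln(1 + 102/n) = 4n · (102/n + O(1/n^2)) = 408 + O(1/n) → 408.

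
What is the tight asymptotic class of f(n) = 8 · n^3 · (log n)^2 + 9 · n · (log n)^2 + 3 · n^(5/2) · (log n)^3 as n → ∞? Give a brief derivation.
f(n) ∈ Θ(n^3 · (log n)^2)

Compare the terms by growth order. For large n, n^a · (log n)^b dominates n^a' · (log n)^b' iff a > a', or (a = a' and b > b'). Ranking the 3 terms shows the dominant one is 8 · n^3 · (log n)^2. Hence f(n) ∈ Θ(n^3 · (log n)^2).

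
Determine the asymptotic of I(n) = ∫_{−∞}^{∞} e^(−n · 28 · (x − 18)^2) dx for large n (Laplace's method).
I(n) = sqrt(π/(28n))

Here φ(x) = 28 · (x − 18)^2 has its unique minimum at x* = 18 with φ(x*) = 0 and φ''(x*) = 56. Laplace's method gives
  I(n) ~ e^(−n φ(x*)) · sqrt(2π / (n · φ''(x*))) = sqrt(2π / (56n)) = sqrt(π/(28n)).
This is exact: substituting u = (x − 18)·sqrt(28n) gives I(n) = (1/sqrt(28n)) ∫_{−∞}^{∞} e^(−u^2) du = sqrt(π/(28n)).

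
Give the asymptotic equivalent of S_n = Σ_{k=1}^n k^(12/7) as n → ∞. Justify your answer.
S_n ~ (7/19) · n^(19/7)

Integral comparison: Σ_{k=1}^n k^(12/7) = ∫_0^n x^(12/7) dx + O(n^(12/7)). The integral is n^(1 + 12/7) / (1 + 12/7) = n^((12+7)/7) / ((12+7)/7) = (7/19) · n^(19/7).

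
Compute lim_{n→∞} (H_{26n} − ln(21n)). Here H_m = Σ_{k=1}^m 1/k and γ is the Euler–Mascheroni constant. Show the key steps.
lim = ln(26/21) + γ

By Euler-Maclaurin, H_m = ln m + γ + O(1/m). So
  H_{26n} − ln(21n) = ln(26n) + γ − ln(21n) + O(1/n)
                       = ln(26/21) + γ + O(1/n).
Hence the limit is ln(26/21) + γ.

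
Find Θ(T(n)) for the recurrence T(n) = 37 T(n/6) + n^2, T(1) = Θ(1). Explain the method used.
T(n) = Θ(n^(log_6 37))

Master theorem: compare f(n) = n^2 to n^(log_6 37) where log_6 37 ≈ 2.015. Since 2 < log_6 37, we have f(n) = O(n^(log_6 37 − ε)) for some ε > 0 — Case 1. Hence T(n) = Θ(n^(log_6 37)).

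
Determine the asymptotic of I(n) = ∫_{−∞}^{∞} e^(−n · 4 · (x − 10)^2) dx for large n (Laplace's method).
I(n) = sqrt(π/(4n))

Here φ(x) = 4 · (x − 10)^2 has its unique minimum at x* = 10 with φ(x*) = 0 and φ''(x*) = 8. Laplace's method gives
  I(n) ~ e^(−n φ(x*)) · sqrt(2π / (n · φ''(x*))) = sqrt(2π / (8n)) = sqrt(π/(4n)).
This is exact: substituting u = (x − 10)·sqrt(4n) gives I(n) = (1/sqrt(4n)) ∫_{−∞}^{∞} e^(−u^2) du = sqrt(π/(4n)).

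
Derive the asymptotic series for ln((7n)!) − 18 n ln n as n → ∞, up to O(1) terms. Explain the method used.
ln((7n)!) − 18 n ln n = −11 n ln n + 7(ln 7 − 1) n + (1/2) ln(2π·7n) + O(1/n)

Stirling: ln((7n)!) = 7n ln(7n) − 7n + (1/2) ln(2π·7n) + O(1/n).
Expand 7n ln(7n) = 7n (ln n + ln 7) = 7n ln n + 7n ln 7.
Subtract 18n ln n: leading term is (7 − 18) n ln n = −11 n ln n. The next term is 7n ln 7 − 7n = 7(ln 7 − 1) n. Then the (1/2) ln(2π·7n) correction.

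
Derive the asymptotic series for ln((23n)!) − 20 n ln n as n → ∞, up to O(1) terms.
ln((23n)!) − 20 n ln n = 3 n ln n + 23(ln 23 − 1) n + (1/2) ln(2π·23n) + O(1/n)

Stirling: ln((23n)!) = 23n ln(23n) − 23n + (1/2) ln(2π·23n) + O(1/n).
Expand 23n ln(23n) = 23n (ln n + ln 23) = 23n ln n + 23n ln 23.
Subtract 20n ln n: leading term is (23 − 20) n ln n = 3 n ln n. The next term is 23n ln 23 − 23n = 23(ln 23 − 1) n. Then the (1/2) ln(2π·23n) correction.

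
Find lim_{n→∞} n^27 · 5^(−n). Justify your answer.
lim = 0

Exponentials with base > 1 dominate every fixed polynomial: for any fixed c, n^c / 5^n → 0 as n → ∞ (e.g. by the ratio test, or by writing 5^n = e^(n ln 5) and noting e^(n ln 5) / n^c → ∞). Hence n^27 · 5^(−n) = n^27 / 5^n → 0.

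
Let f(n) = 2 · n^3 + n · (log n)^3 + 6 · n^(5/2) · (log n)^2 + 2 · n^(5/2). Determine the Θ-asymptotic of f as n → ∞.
f(n) ∈ Θ(n^3)

Compare the terms by growth order. For large n, n^a · (log n)^b dominates n^a' · (log n)^b' iff a > a', or (a = a' and b > b'). Ranking the 4 terms shows the dominant one is 2 · n^3. Hence f(n) ∈ Θ(n^3).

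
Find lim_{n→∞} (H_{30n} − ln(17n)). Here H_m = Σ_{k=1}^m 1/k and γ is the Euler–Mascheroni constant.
lim = ln(30/17) + γ

By Euler-Maclaurin, H_m = ln m + γ + O(1/m). So
  H_{30n} − ln(17n) = ln(30n) + γ − ln(17n) + O(1/n)
                       = ln(30/17) + γ + O(1/n).
Hence the limit is ln(30/17) + γ.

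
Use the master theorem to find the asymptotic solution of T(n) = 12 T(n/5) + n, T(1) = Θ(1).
T(n) = Θ(n^(log_5 12))

Master theorem: compare f(n) = n to n^(log_5 12) where log_5 12 ≈ 1.544. Since 1 < log_5 12, we have f(n) = O(n^(log_5 12 − ε)) for some ε > 0 — Case 1. Hence T(n) = Θ(n^(log_5 12)).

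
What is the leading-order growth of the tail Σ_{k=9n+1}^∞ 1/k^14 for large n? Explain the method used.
Σ_{k>9n} 1/k^14 ~ 1/(13 · (9n)^13)

Compare to the integral: ∫_{9n}^∞ x^(−14) dx = [−x^(−13)/13]_{9n}^∞ = 1/((14−1)·(9n)^13). Euler-Maclaurin then gives
  Σ_{k>9n} 1/k^14 = ∫_{9n}^∞ dx/x^14 − 1/(2·(9n)^14) + O(1/(9n)^15).
(Equivalently this is ζ(14) − Σ_{k≤9n} 1/k^14.)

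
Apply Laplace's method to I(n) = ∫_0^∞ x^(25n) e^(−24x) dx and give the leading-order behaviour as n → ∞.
I(n) ~ (sqrt(2π·25n) / 24) · (25n/(24e))^(25n)

Write the integrand as exp(25n ln x − 24x) and set f(x) = 25n ln x − 24x. Then f'(x) = 25n/x − 24 = 0 at x* = 25n/24, and f''(x*) = −25n/x*^2 = −24^2/(25n). Laplace's method (interior maximum) gives
  I(n) ~ e^(f(x*)) · sqrt(2π / |f''(x*)|)
        = exp(25n ln(25n/24) − 25n) · sqrt(2π · 25n / 24^2)
        = (25n/24)^(25n) e^(−25n) · sqrt(2π·25n) / 24
        = (sqrt(2π·25n) / 24) · (25n/(24e))^(25n).
This matches Γ(25n+1)/24^(25n+1) with Stirling applied to Γ.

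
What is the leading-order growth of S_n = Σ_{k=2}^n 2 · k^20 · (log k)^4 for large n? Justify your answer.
S_n ~ 2 · n^21 · (log n)^4 / 21

By integral comparison, S_n = ∫_1^n 2 · x^20 · (log x)^4 dx + O(n^20 · (log n)^4). For the integral, the leading term of ∫_1^n x^20 (log x)^4 dx is n^21/21 · (log n)^4 (by repeated integration by parts; each step lowers the log-exponent and produces a relatively O(1/log n) correction). Hence S_n ~ 2 · n^21 · (log n)^4 / 21.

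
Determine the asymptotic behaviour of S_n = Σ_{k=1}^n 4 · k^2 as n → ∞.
S_n ~ 4 · n^3 / 3

By integral comparison (Euler-Maclaurin), Σ_{k=1}^n 4 · k^2 = 4 · ∫_0^n x^2 dx + O(n^2) = 4 · n^3/3 + O(n^2). (Equivalently, Faulhaber's formula gives the same leading term.)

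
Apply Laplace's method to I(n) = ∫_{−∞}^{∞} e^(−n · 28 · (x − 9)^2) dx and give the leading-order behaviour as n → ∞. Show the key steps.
I(n) = sqrt(π/(28n))

Here φ(x) = 28 · (x − 9)^2 has its unique minimum at x* = 9 with φ(x*) = 0 and φ''(x*) = 56. Laplace's method gives
  I(n) ~ e^(−n φ(x*)) · sqrt(2π / (n · φ''(x*))) = sqrt(2π / (56n)) = sqrt(π/(28n)).
This is exact: substituting u = (x − 9)·sqrt(28n) gives I(n) = (1/sqrt(28n)) ∫_{−∞}^{∞} e^(−u^2) du = sqrt(π/(28n)).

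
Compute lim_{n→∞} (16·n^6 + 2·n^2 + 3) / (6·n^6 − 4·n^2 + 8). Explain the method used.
lim = 16/6 = 8/3

For large n the leading n^6 terms dominate both numerator and denominator. Dividing top and bottom by n^6, every other term tends to 0, leaving 16/6 = 8/3.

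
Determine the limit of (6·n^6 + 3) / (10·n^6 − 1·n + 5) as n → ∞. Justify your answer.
lim = 6/10 = 3/5

For large n the leading n^6 terms dominate both numerator and denominator. Dividing top and bottom by n^6, every other term tends to 0, leaving 6/10 = 3/5.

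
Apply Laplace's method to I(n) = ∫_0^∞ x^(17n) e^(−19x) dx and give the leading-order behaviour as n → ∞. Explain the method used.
I(n) ~ (sqrt(2π·17n) / 19) · (17n/(19e))^(17n)

Write the integrand as exp(17n ln x − 19x) and set f(x) = 17n ln x − 19x. Then f'(x) = 17n/x − 19 = 0 at x* = 17n/19, and f''(x*) = −17n/x*^2 = −19^2/(17n). Laplace's method (interior maximum) gives
  I(n) ~ e^(f(x*)) · sqrt(2π / |f''(x*)|)
        = exp(17n ln(17n/19) − 17n) · sqrt(2π · 17n / 19^2)
        = (17n/19)^(17n) e^(−17n) · sqrt(2π·17n) / 19
        = (sqrt(2π·17n) / 19) · (17n/(19e))^(17n).
This matches Γ(17n+1)/19^(17n+1) with Stirling applied to Γ.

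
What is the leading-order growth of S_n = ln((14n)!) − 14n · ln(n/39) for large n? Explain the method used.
S_n ~ 14n · (ln 546 − 1) + O(ln n)

Stirling: ln((14n)!) = 14n ln(14n) − 14n + O(ln n).
  S_n = 14n ln(14n) − 14n − 14n ln(n/39) + O(ln n)
      = 14n ln(14n) − 14n ln n + 14n ln 39 − 14n + O(ln n)
      = 14n ln 14 + 14n ln 39 − 14n + O(ln n)
      = 14n (ln 546 − 1) + O(ln n).
Numerically ln(546) − 1 ≈ 5.3026.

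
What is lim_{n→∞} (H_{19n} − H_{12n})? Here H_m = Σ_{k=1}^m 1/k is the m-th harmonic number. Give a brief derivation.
lim = ln(19/12)

Euler-Maclaurin gives H_m = ln m + γ + 1/(2m) + O(1/m^2). The γ and O(1/m) terms cancel in the difference:
  H_{19n} − H_{12n} = ln(19n) − ln(12n) + O(1/n) = ln(19/12) + O(1/n).
Hence the limit is ln(19/12).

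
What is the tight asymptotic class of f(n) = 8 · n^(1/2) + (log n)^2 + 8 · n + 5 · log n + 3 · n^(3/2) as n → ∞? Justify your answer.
f(n) ∈ Θ(n^(3/2))

Compare the terms by growth order. For large n, n^a · (log n)^b dominates n^a' · (log n)^b' iff a > a', or (a = a' and b > b'). Ranking the 5 terms shows the dominant one is 3 · n^(3/2). Hence f(n) ∈ Θ(n^(3/2)).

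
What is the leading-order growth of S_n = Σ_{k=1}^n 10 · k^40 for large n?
S_n ~ 10 · n^41 / 41

By integral comparison (Euler-Maclaurin), Σ_{k=1}^n 10 · k^40 = 10 · ∫_0^n x^40 dx + O(n^40) = 10 · n^41/41 + O(n^40). (Equivalently, Faulhaber's formula gives the same leading term.)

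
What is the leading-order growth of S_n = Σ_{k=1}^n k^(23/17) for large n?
S_n ~ (17/40) · n^(40/17)

Integral comparison: Σ_{k=1}^n k^(23/17) = ∫_0^n x^(23/17) dx + O(n^(23/17)). The integral is n^(1 + 23/17) / (1 + 23/17) = n^((23+17)/17) / ((23+17)/17) = (17/40) · n^(40/17).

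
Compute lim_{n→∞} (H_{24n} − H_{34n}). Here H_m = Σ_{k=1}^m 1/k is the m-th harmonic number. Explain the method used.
lim = ln(24/34) = ln(12/17)

Euler-Maclaurin gives H_m = ln m + γ + 1/(2m) + O(1/m^2). The γ and O(1/m) terms cancel in the difference:
  H_{24n} − H_{34n} = ln(24n) − ln(34n) + O(1/n) = ln(24/34) + O(1/n).
Hence the limit is ln(24/34) = ln(12/17).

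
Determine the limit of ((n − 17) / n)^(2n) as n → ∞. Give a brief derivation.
lim = e^(−34)

Rewrite as (1 − 17/n)^(2n). By the standard limit (1 + x/n)^n → e^x, we have (1 − 17/n)^n → e^(−17), and raising to the 2nd power gives e^(−34).
More precisely, ln[(1 − 17/n)^(2n)] = 2n · ln(1 − 17/n) = 2n · (-17/n + O(1/n^2)) = -34 + O(1/n) → -34.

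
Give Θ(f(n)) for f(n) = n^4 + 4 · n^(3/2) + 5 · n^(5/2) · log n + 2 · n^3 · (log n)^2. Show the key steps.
f(n) ∈ Θ(n^4)

Compare the terms by growth order. For large n, n^a · (log n)^b dominates n^a' · (log n)^b' iff a > a', or (a = a' and b > b'). Ranking the 4 terms shows the dominant one is n^4. Hence f(n) ∈ Θ(n^4).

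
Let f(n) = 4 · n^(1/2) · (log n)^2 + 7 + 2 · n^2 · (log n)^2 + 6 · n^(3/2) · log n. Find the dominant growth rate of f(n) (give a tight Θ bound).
f(n) ∈ Θ(n^2 · (log n)^2)

Compare the terms by growth order. For large n, n^a · (log n)^b dominates n^a' · (log n)^b' iff a > a', or (a = a' and b > b'). Ranking the 4 terms shows the dominant one is 2 · n^2 · (log n)^2. Hence f(n) ∈ Θ(n^2 · (log n)^2).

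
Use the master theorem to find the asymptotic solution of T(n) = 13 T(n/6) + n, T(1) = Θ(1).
T(n) = Θ(n^(log_6 13))

Master theorem: compare f(n) = n to n^(log_6 13) where log_6 13 ≈ 1.432. Since 1 < log_6 13, we have f(n) = O(n^(log_6 13 − ε)) for some ε > 0 — Case 1. Hence T(n) = Θ(n^(log_6 13)).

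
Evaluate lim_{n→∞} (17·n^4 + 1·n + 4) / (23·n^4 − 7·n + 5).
lim = 17/23

For large n the leading n^4 terms dominate both numerator and denominator. Dividing top and bottom by n^4, every other term tends to 0, leaving 17/23.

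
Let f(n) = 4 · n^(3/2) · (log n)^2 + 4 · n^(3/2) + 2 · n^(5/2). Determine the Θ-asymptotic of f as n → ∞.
f(n) ∈ Θ(n^(5/2))

Compare the terms by growth order. For large n, n^a · (log n)^b dominates n^a' · (log n)^b' iff a > a', or (a = a' and b > b'). Ranking the 3 terms shows the dominant one is 2 · n^(5/2). Hence f(n) ∈ Θ(n^(5/2)).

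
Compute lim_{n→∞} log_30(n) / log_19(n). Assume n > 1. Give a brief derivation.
lim = ln(19) / ln(30) = log_30(19)

Change of base: log_30(n) = ln n / ln 30 and log_19(n) = ln n / ln 19. The ratio is (ln n / ln 30) · (ln 19 / ln n) = ln 19 / ln 30, a constant independent of n. So the limit is ln 19 / ln 30 = log_30(19).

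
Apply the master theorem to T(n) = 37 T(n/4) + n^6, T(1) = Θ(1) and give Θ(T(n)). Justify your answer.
T(n) = Θ(n^6)

log_4 37 ≈ 2.605. f(n) = n^6 dominates n^(log_4 37) since 6 > 2.605, and the regularity condition a·f(n/b) = 37·(n/4)^6 = (37/4096)·n^6 ≤ c·f(n) holds with c = 37/4096 ≈ 0.00903 < 1. So this is Case 3: T(n) = Θ(f(n)) = Θ(n^6).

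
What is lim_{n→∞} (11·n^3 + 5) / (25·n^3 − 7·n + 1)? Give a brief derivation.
lim = 11/25

For large n the leading n^3 terms dominate both numerator and denominator. Dividing top and bottom by n^3, every other term tends to 0, leaving 11/25.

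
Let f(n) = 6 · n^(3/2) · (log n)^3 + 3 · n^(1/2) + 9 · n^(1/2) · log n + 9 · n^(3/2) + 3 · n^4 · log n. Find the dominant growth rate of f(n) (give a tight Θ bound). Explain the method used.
f(n) ∈ Θ(n^4 · log n)

Compare the terms by growth order. For large n, n^a · (log n)^b dominates n^a' · (log n)^b' iff a > a', or (a = a' and b > b'). Ranking the 5 terms shows the dominant one is 3 · n^4 · log n. Hence f(n) ∈ Θ(n^4 · log n).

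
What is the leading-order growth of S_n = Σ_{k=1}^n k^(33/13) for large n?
S_n ~ (13/46) · n^(46/13)

Integral comparison: Σ_{k=1}^n k^(33/13) = ∫_0^n x^(33/13) dx + O(n^(33/13)). The integral is n^(1 + 33/13) / (1 + 33/13) = n^((33+13)/13) / ((33+13)/13) = (13/46) · n^(46/13).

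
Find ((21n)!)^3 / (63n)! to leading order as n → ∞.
((21n)!)^3/(63n)! ~ ((2π·21n)^(2/2) / sqrt(3)) · 3^(−3·21n)  →  0

Write N = 21n. Stirling: N! ~ sqrt(2π N)(N/e)^N and (3N)! ~ sqrt(2π·3N)·(3N/e)^(3N).
  (N!)^3/(3N)! ~ (2π N)^(3/2) (N/e)^(3N) / [sqrt(2π·3N) (3N/e)^(3N)]
     = (2π N)^(3/2) / sqrt(2π·3N) · (N/(3N))^(3N)
     = (2π N)^((3−1)/2) / sqrt(3) · 3^(−3N).
Since 3^3 > 1, the factor 3^(−3N) decays exponentially, so the ratio → 0. Substituting N = 21n gives the stated form.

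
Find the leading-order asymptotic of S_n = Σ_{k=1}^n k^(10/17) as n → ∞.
S_n ~ (17/27) · n^(27/17)

Integral comparison: Σ_{k=1}^n k^(10/17) = ∫_0^n x^(10/17) dx + O(n^(10/17)). The integral is n^(1 + 10/17) / (1 + 10/17) = n^((10+17)/17) / ((10+17)/17) = (17/27) · n^(27/17).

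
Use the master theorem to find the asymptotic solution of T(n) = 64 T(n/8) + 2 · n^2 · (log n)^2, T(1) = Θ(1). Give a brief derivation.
T(n) = Θ(n^2 · (log n)^3)

Here log_8 64 = 2 and f(n) = 2 · n^2 · (log n)^2 = Θ(n^(log_8 64) · (log n)^2). This is the extended Case 2 of the master theorem (f matches the critical exponent up to log factors), giving T(n) = Θ(n^(log_8 64) · (log n)^(2+1)) = Θ(n^2 · (log n)^3).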